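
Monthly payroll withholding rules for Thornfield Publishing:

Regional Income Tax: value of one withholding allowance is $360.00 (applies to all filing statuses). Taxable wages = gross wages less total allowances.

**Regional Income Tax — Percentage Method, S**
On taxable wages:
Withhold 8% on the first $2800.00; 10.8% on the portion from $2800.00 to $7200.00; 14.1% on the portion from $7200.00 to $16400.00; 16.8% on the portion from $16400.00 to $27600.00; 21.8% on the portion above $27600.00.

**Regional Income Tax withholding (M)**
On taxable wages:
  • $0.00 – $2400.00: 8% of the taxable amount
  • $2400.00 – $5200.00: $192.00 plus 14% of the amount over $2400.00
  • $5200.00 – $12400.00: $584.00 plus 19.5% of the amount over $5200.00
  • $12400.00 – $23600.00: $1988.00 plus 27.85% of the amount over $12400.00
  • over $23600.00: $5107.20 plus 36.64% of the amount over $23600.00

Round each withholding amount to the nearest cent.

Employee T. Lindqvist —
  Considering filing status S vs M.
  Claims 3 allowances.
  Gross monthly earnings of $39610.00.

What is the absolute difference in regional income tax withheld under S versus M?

$4316.81

Regional Income Tax (S): taxable = $39610.00 − 3×$360.00 = $38530.00
  $3878.00 + 21.8% × ($38530.00 − $27600.00) = $3878.00 + 21.8% × $10930.00 = $6260.74
Regional Income Tax (M): taxable = $39610.00 − 3×$360.00 = $38530.00
  $5107.20 + 36.64% × ($38530.00 − $23600.00) = $5107.20 + 36.64% × $14930.00 = $10577.55
Difference: |$6260.74 − $10577.55| = $4316.81 (higher under M)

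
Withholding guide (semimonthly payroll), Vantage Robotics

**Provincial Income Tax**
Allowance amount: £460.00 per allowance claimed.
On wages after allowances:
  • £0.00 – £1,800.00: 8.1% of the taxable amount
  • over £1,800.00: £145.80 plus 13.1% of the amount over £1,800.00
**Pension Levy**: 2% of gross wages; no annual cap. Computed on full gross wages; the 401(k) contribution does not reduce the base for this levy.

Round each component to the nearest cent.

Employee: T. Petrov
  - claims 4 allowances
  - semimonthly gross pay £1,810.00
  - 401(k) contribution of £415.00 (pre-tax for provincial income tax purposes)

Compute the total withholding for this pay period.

Provincial Income Tax: taxable = £1,810.00 − £415.00 − 4×£460.00 = £-445.00
  Taxable ≤ 0 → £0.00
Pension Levy: 2% × £1,810.00 = £36.20
Total: £0.00 + £36.20 = £36.20

£36.20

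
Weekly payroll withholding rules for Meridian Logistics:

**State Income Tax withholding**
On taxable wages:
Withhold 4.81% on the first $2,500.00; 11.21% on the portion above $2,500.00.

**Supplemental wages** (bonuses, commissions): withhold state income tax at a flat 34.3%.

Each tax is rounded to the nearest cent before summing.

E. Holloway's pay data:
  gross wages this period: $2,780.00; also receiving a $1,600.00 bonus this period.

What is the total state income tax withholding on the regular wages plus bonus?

$700.44

State Income Tax: taxable = $2,780.00
  $120.25 + 11.21% × ($2,780.00 − $2,500.00) = $120.25 + 11.21% × $280.00 = $151.64
Supplemental (34.3% flat on bonus): 34.3% × $1,600.00 = $548.80
Total state income tax: $151.64 + $548.80 = $700.44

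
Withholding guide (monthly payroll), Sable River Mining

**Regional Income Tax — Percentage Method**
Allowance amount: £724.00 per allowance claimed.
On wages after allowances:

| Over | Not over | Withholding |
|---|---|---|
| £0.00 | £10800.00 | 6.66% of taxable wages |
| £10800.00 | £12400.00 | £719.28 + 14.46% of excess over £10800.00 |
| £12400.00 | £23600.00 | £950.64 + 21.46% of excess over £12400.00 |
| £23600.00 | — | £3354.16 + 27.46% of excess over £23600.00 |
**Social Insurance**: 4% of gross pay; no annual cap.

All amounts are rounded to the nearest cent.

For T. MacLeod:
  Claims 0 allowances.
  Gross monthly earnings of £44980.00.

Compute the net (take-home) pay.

£33955.69

Regional Income Tax: taxable = £44980.00
  £3354.16 + 27.46% × (£44980.00 − £23600.00) = £3354.16 + 27.46% × £21380.00 = £9225.11
Social Insurance: 4% × £44980.00 = £1799.20
Total withheld: £9225.11 + £1799.20 = £11024.31
Net pay: £44980.00 − £11024.31 = £33955.69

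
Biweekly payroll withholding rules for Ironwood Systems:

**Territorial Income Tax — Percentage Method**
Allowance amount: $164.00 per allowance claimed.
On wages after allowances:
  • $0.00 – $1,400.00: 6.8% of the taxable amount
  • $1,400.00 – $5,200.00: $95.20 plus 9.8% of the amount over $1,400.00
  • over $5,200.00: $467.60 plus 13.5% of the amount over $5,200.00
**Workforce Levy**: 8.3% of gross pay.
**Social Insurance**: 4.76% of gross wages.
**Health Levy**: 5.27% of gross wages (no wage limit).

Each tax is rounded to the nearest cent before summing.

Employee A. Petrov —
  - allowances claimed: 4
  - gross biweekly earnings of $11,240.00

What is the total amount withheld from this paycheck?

Territorial Income Tax: taxable = $11,240.00 − 4×$164.00 = $10,584.00
  $467.60 + 13.5% × ($10,584.00 − $5,200.00) = $467.60 + 13.5% × $5,384.00 = $1,194.44
Workforce Levy: 8.3% × $11,240.00 = $932.92
Social Insurance: 4.76% × $11,240.00 = $535.02
Health Levy: 5.27% × $11,240.00 = $592.35
Total: $1,194.44 + $932.92 + $535.02 + $592.35 = $3,254.73

$3,254.73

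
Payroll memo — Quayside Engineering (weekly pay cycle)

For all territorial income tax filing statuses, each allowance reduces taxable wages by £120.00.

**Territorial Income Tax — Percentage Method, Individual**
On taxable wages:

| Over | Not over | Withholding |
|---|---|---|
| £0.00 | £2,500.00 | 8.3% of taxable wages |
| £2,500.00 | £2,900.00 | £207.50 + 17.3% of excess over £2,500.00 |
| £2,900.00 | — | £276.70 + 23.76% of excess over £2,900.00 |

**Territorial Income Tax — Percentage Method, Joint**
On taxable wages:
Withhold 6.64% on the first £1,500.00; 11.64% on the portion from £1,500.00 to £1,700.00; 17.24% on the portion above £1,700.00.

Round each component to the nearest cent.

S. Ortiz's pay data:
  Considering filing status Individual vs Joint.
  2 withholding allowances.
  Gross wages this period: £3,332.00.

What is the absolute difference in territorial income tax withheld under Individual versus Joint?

Territorial Income Tax (Individual): taxable = £3,332.00 − 2×£120.00 = £3,092.00
  £276.70 + 23.76% × (£3,092.00 − £2,900.00) = £276.70 + 23.76% × £192.00 = £322.32
Territorial Income Tax (Joint): taxable = £3,332.00 − 2×£120.00 = £3,092.00
  £122.88 + 17.24% × (£3,092.00 − £1,700.00) = £122.88 + 17.24% × £1,392.00 = £362.86
Difference: |£322.32 − £362.86| = £40.54 (higher under Joint)

£40.54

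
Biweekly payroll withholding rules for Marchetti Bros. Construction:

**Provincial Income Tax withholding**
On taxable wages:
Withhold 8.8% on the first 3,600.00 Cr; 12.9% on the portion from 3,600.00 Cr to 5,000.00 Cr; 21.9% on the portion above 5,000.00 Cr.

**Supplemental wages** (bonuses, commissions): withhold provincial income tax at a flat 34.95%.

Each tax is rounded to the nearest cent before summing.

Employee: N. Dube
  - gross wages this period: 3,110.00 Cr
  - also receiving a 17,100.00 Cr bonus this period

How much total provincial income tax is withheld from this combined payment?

6,250.13 Cr

Provincial Income Tax: taxable = 3,110.00 Cr
  8.8% × 3,110.00 Cr = 273.68 Cr
Supplemental (34.95% flat on bonus): 34.95% × 17,100.00 Cr = 5,976.45 Cr
Total provincial income tax: 273.68 Cr + 5,976.45 Cr = 6,250.13 Cr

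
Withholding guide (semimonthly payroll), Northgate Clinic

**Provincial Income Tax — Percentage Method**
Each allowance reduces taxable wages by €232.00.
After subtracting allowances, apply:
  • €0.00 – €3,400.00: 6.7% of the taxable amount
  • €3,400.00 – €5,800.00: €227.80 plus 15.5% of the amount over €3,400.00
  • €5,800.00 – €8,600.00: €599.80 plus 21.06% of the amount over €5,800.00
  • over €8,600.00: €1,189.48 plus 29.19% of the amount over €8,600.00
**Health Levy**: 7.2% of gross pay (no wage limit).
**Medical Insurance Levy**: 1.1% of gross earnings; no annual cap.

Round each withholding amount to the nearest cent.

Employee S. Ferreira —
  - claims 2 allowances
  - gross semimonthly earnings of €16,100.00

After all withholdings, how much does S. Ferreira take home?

€11,520.41

Provincial Income Tax: taxable = €16,100.00 − 2×€232.00 = €15,636.00
  €1,189.48 + 29.19% × (€15,636.00 − €8,600.00) = €1,189.48 + 29.19% × €7,036.00 = €3,243.29
Health Levy: 7.2% × €16,100.00 = €1,159.20
Medical Insurance Levy: 1.1% × €16,100.00 = €177.10
Total withheld: €3,243.29 + €1,159.20 + €177.10 = €4,579.59
Net pay: €16,100.00 − €4,579.59 = €11,520.41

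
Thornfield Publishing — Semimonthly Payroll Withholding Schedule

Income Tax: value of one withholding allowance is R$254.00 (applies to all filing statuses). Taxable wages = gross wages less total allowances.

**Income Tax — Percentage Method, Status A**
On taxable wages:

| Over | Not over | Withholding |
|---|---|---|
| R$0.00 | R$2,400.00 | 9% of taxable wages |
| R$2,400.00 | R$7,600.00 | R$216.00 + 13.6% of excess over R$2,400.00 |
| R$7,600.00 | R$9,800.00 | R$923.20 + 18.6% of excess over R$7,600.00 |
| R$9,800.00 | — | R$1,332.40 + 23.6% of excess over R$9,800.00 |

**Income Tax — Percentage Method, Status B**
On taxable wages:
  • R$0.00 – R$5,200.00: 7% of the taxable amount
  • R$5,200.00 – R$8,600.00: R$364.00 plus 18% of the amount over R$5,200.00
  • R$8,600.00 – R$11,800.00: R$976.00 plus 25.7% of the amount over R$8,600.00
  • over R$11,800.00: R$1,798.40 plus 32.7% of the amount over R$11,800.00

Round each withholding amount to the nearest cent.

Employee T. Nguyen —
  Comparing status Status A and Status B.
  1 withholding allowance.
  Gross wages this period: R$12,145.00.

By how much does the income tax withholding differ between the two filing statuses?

Income Tax (Status A): taxable = R$12,145.00 − 1×R$254.00 = R$11,891.00
  R$1,332.40 + 23.6% × (R$11,891.00 − R$9,800.00) = R$1,332.40 + 23.6% × R$2,091.00 = R$1,825.88
Income Tax (Status B): taxable = R$12,145.00 − 1×R$254.00 = R$11,891.00
  R$1,798.40 + 32.7% × (R$11,891.00 − R$11,800.00) = R$1,798.40 + 32.7% × R$91.00 = R$1,828.16
Difference: |R$1,825.88 − R$1,828.16| = R$2.28 (higher under Status B)

R$2.28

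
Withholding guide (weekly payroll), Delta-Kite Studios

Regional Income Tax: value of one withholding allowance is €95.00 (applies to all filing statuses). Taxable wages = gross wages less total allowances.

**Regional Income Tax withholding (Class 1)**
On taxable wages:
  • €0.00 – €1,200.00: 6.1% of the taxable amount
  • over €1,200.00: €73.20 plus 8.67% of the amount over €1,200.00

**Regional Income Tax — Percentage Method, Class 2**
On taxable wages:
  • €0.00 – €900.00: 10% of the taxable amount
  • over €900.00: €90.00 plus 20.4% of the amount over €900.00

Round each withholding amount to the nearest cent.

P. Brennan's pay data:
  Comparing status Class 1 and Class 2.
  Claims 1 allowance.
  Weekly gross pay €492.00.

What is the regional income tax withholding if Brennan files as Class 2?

Regional Income Tax (Class 2): taxable = €492.00 − 1×€95.00 = €397.00
  10% × €397.00 = €39.70

€39.70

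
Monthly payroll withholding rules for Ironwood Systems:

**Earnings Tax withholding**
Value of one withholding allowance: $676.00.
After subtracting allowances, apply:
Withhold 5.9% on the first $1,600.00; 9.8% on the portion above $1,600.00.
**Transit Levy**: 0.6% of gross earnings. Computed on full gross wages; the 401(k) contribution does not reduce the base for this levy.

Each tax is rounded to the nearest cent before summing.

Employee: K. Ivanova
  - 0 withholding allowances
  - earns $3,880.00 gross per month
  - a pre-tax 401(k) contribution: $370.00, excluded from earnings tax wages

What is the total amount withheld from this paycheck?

Earnings Tax: taxable = $3,880.00 − $370.00 = $3,510.00
  $94.40 + 9.8% × ($3,510.00 − $1,600.00) = $94.40 + 9.8% × $1,910.00 = $281.58
Transit Levy: 0.6% × $3,880.00 = $23.28
Total: $281.58 + $23.28 = $304.86

$304.86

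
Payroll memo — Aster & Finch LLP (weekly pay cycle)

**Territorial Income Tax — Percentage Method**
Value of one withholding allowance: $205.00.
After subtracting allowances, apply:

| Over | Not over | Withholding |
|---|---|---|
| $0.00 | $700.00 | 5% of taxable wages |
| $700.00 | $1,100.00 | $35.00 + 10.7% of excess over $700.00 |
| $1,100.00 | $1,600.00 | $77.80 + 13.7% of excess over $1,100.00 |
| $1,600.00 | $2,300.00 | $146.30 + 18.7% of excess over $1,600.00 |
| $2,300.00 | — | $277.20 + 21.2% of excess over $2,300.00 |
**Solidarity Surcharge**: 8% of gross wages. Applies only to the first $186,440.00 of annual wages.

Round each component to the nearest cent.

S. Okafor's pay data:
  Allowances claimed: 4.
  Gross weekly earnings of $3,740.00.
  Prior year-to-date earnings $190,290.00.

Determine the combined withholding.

Territorial Income Tax: taxable = $3,740.00 − 4×$205.00 = $2,920.00
  $277.20 + 21.2% × ($2,920.00 − $2,300.00) = $277.20 + 21.2% × $620.00 = $408.64
Solidarity Surcharge: YTD $190,290.00 ≥ cap $186,440.00 → $0.00
Total: $408.64 + $0.00 = $408.64

$408.64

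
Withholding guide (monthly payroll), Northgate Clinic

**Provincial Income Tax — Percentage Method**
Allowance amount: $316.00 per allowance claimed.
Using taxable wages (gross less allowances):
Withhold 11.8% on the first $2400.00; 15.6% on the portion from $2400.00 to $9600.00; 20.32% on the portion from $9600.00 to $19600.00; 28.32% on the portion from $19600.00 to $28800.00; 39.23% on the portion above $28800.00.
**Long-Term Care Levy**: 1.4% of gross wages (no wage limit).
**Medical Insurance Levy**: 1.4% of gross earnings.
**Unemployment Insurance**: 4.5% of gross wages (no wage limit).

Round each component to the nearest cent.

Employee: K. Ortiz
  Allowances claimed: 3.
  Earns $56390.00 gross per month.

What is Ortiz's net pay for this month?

Provincial Income Tax: taxable = $56390.00 − 3×$316.00 = $55442.00
  $6043.84 + 39.23% × ($55442.00 − $28800.00) = $6043.84 + 39.23% × $26642.00 = $16495.50
Long-Term Care Levy: 1.4% × $56390.00 = $789.46
Medical Insurance Levy: 1.4% × $56390.00 = $789.46
Unemployment Insurance: 4.5% × $56390.00 = $2537.55
Total withheld: $16495.50 + $789.46 + $789.46 + $2537.55 = $20611.97
Net pay: $56390.00 − $20611.97 = $35778.03

$35778.03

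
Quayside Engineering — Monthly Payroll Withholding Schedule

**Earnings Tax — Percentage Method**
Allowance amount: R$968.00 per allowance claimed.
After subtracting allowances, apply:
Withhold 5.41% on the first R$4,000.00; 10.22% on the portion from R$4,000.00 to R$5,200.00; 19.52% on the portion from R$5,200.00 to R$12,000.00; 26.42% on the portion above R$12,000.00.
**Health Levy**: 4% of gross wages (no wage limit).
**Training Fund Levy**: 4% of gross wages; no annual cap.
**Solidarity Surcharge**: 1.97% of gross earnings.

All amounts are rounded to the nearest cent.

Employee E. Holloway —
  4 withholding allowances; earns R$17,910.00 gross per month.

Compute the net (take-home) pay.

R$13,919.53

Earnings Tax: taxable = R$17,910.00 − 4×R$968.00 = R$14,038.00
  R$1,666.40 + 26.42% × (R$14,038.00 − R$12,000.00) = R$1,666.40 + 26.42% × R$2,038.00 = R$2,204.84
Health Levy: 4% × R$17,910.00 = R$716.40
Training Fund Levy: 4% × R$17,910.00 = R$716.40
Solidarity Surcharge: 1.97% × R$17,910.00 = R$352.83
Total withheld: R$2,204.84 + R$716.40 + R$716.40 + R$352.83 = R$3,990.47
Net pay: R$17,910.00 − R$3,990.47 = R$13,919.53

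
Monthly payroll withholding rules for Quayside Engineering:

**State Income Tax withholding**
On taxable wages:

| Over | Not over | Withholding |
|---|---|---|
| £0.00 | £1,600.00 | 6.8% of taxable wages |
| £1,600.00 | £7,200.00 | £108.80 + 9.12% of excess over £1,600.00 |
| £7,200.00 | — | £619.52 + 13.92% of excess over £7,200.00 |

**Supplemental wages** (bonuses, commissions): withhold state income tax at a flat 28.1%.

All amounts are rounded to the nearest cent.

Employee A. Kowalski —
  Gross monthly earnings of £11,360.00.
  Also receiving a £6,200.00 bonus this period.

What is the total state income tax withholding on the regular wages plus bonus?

£2,940.79

State Income Tax: taxable = £11,360.00
  £619.52 + 13.92% × (£11,360.00 − £7,200.00) = £619.52 + 13.92% × £4,160.00 = £1,198.59
Supplemental (28.1% flat on bonus): 28.1% × £6,200.00 = £1,742.20
Total state income tax: £1,198.59 + £1,742.20 = £2,940.79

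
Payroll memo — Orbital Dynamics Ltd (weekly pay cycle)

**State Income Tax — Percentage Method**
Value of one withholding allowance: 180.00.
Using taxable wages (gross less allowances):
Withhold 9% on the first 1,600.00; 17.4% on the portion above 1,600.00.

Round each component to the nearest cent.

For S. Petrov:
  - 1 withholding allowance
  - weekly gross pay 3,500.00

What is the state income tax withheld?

443.28

State Income Tax: taxable = 3,500.00 − 1×180.00 = 3,320.00
  144.00 + 17.4% × (3,320.00 − 1,600.00) = 144.00 + 17.4% × 1,720.00 = 443.28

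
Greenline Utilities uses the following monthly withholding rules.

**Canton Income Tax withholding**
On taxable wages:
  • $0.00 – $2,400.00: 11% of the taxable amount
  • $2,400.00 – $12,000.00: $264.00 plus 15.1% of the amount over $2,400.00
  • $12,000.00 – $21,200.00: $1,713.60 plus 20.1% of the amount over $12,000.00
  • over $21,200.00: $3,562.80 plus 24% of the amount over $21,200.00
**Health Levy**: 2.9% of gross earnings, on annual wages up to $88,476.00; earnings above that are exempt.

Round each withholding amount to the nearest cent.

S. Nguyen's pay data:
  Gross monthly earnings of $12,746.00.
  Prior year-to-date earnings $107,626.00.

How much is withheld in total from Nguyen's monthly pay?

$1,863.55

Canton Income Tax: taxable = $12,746.00
  $1,713.60 + 20.1% × ($12,746.00 − $12,000.00) = $1,713.60 + 20.1% × $746.00 = $1,863.55
Health Levy: YTD $107,626.00 ≥ cap $88,476.00 → $0.00
Total: $1,863.55 + $0.00 = $1,863.55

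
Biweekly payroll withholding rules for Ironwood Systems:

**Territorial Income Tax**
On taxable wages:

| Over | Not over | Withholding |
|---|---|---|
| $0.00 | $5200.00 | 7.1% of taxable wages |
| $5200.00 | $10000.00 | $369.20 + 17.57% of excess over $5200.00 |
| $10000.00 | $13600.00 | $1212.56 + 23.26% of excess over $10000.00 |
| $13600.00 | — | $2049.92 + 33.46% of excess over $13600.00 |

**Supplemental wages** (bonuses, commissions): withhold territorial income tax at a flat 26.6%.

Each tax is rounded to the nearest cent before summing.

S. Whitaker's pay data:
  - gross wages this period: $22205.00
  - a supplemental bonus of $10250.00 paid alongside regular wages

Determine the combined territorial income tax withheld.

Territorial Income Tax: taxable = $22205.00
  $2049.92 + 33.46% × ($22205.00 − $13600.00) = $2049.92 + 33.46% × $8605.00 = $4929.15
Supplemental (26.6% flat on bonus): 26.6% × $10250.00 = $2726.50
Total territorial income tax: $4929.15 + $2726.50 = $7655.65

$7655.65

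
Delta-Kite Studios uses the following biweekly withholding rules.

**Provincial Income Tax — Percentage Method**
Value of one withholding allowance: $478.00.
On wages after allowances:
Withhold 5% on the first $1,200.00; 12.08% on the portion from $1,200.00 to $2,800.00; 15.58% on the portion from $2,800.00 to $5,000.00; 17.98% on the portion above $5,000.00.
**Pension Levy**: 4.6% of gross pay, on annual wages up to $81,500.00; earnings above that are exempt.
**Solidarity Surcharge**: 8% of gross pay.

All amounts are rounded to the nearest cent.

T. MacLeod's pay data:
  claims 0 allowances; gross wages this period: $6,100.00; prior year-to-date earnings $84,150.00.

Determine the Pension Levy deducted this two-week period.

Pension Levy: YTD $84,150.00 ≥ cap $81,500.00 → $0.00

$0.00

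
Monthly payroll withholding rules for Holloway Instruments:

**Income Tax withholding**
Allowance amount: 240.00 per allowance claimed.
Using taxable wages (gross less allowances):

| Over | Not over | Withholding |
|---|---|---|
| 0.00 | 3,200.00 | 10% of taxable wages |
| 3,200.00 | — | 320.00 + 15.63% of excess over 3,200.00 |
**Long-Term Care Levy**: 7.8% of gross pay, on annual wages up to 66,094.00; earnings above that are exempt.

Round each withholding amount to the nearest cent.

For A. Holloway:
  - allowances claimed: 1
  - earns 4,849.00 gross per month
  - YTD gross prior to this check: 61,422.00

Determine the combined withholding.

904.65

Income Tax: taxable = 4,849.00 − 1×240.00 = 4,609.00
  320.00 + 15.63% × (4,609.00 − 3,200.00) = 320.00 + 15.63% × 1,409.00 = 540.23
Long-Term Care Levy: cap 66,094.00 − YTD 61,422.00 = 4,672.00 subject; 7.8% × 4,672.00 = 364.42
Total: 540.23 + 364.42 = 904.65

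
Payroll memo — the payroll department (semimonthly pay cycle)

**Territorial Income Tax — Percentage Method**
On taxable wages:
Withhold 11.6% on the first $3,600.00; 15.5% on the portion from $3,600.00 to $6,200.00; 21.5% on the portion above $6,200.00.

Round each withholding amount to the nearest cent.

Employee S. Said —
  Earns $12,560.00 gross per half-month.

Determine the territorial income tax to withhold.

$2,188.00

Territorial Income Tax: taxable = $12,560.00
  $820.60 + 21.5% × ($12,560.00 − $6,200.00) = $820.60 + 21.5% × $6,360.00 = $2,188.00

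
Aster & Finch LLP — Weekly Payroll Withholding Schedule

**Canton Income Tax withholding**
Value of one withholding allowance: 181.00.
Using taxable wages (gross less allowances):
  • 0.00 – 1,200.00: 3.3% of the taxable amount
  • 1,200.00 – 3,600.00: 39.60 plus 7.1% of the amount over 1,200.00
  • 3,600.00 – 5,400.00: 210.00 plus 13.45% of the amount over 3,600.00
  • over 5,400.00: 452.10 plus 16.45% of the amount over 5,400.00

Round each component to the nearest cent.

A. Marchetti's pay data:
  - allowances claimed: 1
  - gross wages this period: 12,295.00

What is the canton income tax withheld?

1,556.55

Canton Income Tax: taxable = 12,295.00 − 1×181.00 = 12,114.00
  452.10 + 16.45% × (12,114.00 − 5,400.00) = 452.10 + 16.45% × 6,714.00 = 1,556.55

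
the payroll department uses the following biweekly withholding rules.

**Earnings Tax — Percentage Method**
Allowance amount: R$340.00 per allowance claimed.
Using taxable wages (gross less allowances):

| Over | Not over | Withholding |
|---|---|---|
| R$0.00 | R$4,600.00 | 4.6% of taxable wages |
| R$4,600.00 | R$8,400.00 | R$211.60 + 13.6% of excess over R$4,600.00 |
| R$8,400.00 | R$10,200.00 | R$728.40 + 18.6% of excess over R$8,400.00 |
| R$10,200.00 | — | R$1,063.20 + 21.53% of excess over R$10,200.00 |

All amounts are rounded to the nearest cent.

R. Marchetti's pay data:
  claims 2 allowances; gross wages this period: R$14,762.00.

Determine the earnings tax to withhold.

R$1,898.99

Earnings Tax: taxable = R$14,762.00 − 2×R$340.00 = R$14,082.00
  R$1,063.20 + 21.53% × (R$14,082.00 − R$10,200.00) = R$1,063.20 + 21.53% × R$3,882.00 = R$1,898.99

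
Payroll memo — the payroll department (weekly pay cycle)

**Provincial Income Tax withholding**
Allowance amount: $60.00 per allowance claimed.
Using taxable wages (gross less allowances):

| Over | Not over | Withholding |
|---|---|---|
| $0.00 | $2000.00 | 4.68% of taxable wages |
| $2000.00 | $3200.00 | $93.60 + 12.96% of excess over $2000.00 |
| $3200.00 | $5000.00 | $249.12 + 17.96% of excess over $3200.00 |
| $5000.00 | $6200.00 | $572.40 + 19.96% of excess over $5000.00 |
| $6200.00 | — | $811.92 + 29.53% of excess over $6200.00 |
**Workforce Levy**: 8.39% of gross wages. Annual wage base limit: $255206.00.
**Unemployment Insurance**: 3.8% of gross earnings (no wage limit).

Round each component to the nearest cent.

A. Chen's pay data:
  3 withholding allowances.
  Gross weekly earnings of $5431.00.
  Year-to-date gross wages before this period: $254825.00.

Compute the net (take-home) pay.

Provincial Income Tax: taxable = $5431.00 − 3×$60.00 = $5251.00
  $572.40 + 19.96% × ($5251.00 − $5000.00) = $572.40 + 19.96% × $251.00 = $622.50
Workforce Levy: cap $255206.00 − YTD $254825.00 = $381.00 subject; 8.39% × $381.00 = $31.97
Unemployment Insurance: 3.8% × $5431.00 = $206.38
Total withheld: $622.50 + $31.97 + $206.38 = $860.85
Net pay: $5431.00 − $860.85 = $4570.15

$4570.15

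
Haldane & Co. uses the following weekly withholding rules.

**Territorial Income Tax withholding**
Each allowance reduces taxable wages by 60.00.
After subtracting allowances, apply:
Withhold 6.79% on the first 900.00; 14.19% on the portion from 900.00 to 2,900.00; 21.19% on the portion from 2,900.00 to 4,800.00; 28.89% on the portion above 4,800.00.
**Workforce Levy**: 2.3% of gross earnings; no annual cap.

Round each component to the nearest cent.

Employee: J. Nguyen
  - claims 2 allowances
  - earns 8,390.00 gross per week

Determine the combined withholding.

1,942.97

Territorial Income Tax: taxable = 8,390.00 − 2×60.00 = 8,270.00
  747.52 + 28.89% × (8,270.00 − 4,800.00) = 747.52 + 28.89% × 3,470.00 = 1,750.00
Workforce Levy: 2.3% × 8,390.00 = 192.97
Total: 1,750.00 + 192.97 = 1,942.97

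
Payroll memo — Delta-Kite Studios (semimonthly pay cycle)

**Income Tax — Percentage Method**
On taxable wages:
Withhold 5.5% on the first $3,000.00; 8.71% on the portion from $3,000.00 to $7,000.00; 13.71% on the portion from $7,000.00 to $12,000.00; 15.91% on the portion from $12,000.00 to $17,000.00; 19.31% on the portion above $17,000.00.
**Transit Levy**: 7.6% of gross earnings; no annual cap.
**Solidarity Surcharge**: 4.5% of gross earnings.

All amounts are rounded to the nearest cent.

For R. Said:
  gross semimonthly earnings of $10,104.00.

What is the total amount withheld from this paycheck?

$2,161.54

Income Tax: taxable = $10,104.00
  $513.40 + 13.71% × ($10,104.00 − $7,000.00) = $513.40 + 13.71% × $3,104.00 = $938.96
Transit Levy: 7.6% × $10,104.00 = $767.90
Solidarity Surcharge: 4.5% × $10,104.00 = $454.68
Total: $938.96 + $767.90 + $454.68 = $2,161.54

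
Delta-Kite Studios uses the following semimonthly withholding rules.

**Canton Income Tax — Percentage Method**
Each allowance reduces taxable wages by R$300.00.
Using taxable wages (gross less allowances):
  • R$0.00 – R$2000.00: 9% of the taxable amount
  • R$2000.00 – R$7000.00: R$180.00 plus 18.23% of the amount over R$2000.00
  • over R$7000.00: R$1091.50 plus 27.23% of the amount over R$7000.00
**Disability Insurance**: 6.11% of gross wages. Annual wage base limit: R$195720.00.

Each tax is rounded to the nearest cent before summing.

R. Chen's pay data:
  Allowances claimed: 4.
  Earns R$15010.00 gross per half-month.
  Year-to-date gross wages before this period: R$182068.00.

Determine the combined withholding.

Canton Income Tax: taxable = R$15010.00 − 4×R$300.00 = R$13810.00
  R$1091.50 + 27.23% × (R$13810.00 − R$7000.00) = R$1091.50 + 27.23% × R$6810.00 = R$2945.86
Disability Insurance: cap R$195720.00 − YTD R$182068.00 = R$13652.00 subject; 6.11% × R$13652.00 = R$834.14
Total: R$2945.86 + R$834.14 = R$3780.00

R$3780.00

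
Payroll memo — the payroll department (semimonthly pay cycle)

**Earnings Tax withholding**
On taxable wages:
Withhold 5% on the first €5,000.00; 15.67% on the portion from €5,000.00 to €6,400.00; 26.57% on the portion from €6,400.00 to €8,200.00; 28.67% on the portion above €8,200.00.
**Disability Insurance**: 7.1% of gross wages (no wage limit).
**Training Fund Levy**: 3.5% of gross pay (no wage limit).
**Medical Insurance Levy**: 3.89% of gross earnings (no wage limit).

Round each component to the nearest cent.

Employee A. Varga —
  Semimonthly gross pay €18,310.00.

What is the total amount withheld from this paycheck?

Earnings Tax: taxable = €18,310.00
  €947.64 + 28.67% × (€18,310.00 − €8,200.00) = €947.64 + 28.67% × €10,110.00 = €3,846.18
Disability Insurance: 7.1% × €18,310.00 = €1,300.01
Training Fund Levy: 3.5% × €18,310.00 = €640.85
Medical Insurance Levy: 3.89% × €18,310.00 = €712.26
Total: €3,846.18 + €1,300.01 + €640.85 + €712.26 = €6,499.30

€6,499.30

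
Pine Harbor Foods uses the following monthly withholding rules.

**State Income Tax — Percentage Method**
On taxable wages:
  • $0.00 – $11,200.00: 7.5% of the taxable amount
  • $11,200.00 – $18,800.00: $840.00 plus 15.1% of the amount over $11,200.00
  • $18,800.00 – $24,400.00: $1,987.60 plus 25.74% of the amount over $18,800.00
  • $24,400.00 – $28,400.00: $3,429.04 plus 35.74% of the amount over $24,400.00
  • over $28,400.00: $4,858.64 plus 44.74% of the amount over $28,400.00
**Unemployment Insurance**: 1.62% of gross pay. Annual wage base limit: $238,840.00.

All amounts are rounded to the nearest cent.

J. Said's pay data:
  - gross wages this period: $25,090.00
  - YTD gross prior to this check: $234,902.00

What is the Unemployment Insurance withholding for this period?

Unemployment Insurance: cap $238,840.00 − YTD $234,902.00 = $3,938.00 subject; 1.62% × $3,938.00 = $63.80

$63.80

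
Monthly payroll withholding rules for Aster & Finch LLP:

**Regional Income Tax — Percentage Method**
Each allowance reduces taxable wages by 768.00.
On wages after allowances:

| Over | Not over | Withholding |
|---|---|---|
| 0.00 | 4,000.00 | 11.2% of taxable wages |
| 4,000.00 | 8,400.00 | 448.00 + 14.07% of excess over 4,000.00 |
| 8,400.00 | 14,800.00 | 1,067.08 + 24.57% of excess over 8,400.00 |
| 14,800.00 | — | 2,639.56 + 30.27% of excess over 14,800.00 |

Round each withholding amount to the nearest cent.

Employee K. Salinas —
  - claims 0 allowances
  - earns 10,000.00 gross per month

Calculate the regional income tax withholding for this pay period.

Regional Income Tax: taxable = 10,000.00
  1,067.08 + 24.57% × (10,000.00 − 8,400.00) = 1,067.08 + 24.57% × 1,600.00 = 1,460.20

1,460.20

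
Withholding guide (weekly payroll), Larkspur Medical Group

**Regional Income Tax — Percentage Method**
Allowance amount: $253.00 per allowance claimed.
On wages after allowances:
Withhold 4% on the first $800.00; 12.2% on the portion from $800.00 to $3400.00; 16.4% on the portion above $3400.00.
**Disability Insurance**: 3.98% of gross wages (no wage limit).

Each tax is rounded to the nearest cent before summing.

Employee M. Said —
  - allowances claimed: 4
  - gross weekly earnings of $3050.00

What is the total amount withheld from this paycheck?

$304.43

Regional Income Tax: taxable = $3050.00 − 4×$253.00 = $2038.00
  $32.00 + 12.2% × ($2038.00 − $800.00) = $32.00 + 12.2% × $1238.00 = $183.04
Disability Insurance: 3.98% × $3050.00 = $121.39
Total: $183.04 + $121.39 = $304.43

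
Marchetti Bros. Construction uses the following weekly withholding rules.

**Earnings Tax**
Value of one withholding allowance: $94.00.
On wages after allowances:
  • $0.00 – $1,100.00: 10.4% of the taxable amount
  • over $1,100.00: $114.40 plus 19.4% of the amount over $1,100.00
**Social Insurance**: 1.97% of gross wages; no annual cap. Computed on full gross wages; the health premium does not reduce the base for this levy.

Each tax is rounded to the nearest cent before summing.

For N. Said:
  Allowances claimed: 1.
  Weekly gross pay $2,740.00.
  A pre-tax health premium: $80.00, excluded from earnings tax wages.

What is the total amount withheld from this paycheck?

Earnings Tax: taxable = $2,740.00 − $80.00 − 1×$94.00 = $2,566.00
  $114.40 + 19.4% × ($2,566.00 − $1,100.00) = $114.40 + 19.4% × $1,466.00 = $398.80
Social Insurance: 1.97% × $2,740.00 = $53.98
Total: $398.80 + $53.98 = $452.78

$452.78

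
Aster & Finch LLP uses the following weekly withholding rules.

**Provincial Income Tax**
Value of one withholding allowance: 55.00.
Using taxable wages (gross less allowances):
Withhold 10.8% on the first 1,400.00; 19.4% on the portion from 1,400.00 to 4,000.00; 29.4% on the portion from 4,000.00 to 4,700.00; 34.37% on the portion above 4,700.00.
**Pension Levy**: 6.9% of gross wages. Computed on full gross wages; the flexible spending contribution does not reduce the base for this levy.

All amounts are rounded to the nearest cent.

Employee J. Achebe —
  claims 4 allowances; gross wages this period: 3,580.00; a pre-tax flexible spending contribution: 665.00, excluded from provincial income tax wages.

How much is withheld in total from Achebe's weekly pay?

649.45

Provincial Income Tax: taxable = 3,580.00 − 665.00 − 4×55.00 = 2,695.00
  151.20 + 19.4% × (2,695.00 − 1,400.00) = 151.20 + 19.4% × 1,295.00 = 402.43
Pension Levy: 6.9% × 3,580.00 = 247.02
Total: 402.43 + 247.02 = 649.45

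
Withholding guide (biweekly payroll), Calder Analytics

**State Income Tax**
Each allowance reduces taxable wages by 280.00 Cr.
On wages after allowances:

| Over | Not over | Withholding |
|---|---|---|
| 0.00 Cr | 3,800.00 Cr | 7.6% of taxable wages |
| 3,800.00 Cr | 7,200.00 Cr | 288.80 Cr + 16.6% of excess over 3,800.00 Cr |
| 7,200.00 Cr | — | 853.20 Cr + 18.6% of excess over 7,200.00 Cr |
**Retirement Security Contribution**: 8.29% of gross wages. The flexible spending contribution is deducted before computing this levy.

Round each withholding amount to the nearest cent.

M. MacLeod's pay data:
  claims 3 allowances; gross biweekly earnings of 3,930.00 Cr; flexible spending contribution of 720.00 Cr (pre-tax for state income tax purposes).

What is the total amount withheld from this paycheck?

446.23 Cr

State Income Tax: taxable = 3,930.00 Cr − 720.00 Cr − 3×280.00 Cr = 2,370.00 Cr
  7.6% × 2,370.00 Cr = 180.12 Cr
Retirement Security Contribution: 8.29% × 3,210.00 Cr = 266.11 Cr
Total: 180.12 Cr + 266.11 Cr = 446.23 Cr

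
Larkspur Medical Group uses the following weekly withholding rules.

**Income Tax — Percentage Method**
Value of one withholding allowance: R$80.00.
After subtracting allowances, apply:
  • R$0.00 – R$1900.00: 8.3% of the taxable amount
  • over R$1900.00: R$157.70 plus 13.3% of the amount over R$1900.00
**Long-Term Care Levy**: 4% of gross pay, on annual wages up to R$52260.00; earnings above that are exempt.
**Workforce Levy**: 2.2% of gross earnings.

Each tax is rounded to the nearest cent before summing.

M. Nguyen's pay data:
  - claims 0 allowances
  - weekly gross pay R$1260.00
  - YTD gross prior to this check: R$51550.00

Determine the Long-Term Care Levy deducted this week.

Long-Term Care Levy: cap R$52260.00 − YTD R$51550.00 = R$710.00 subject; 4% × R$710.00 = R$28.40

R$28.40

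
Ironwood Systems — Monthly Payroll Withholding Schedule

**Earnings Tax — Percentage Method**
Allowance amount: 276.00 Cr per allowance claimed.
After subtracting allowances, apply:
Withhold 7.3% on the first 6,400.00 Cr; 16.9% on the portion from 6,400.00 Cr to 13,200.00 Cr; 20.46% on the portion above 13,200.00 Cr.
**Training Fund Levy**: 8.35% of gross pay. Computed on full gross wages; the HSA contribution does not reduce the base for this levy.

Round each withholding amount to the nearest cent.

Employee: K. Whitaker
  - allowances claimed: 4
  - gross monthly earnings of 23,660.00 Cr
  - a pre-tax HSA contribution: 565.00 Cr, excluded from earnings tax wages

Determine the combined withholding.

5,390.65 Cr

Earnings Tax: taxable = 23,660.00 Cr − 565.00 Cr − 4×276.00 Cr = 21,991.00 Cr
  1,616.40 Cr + 20.46% × (21,991.00 Cr − 13,200.00 Cr) = 1,616.40 Cr + 20.46% × 8,791.00 Cr = 3,415.04 Cr
Training Fund Levy: 8.35% × 23,660.00 Cr = 1,975.61 Cr
Total: 3,415.04 Cr + 1,975.61 Cr = 5,390.65 Cr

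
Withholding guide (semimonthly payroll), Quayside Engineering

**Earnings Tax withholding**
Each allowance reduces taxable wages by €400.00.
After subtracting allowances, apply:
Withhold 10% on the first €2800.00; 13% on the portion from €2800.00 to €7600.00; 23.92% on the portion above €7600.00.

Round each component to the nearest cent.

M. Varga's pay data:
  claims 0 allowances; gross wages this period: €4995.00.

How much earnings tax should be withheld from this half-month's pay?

Earnings Tax: taxable = €4995.00
  €280.00 + 13% × (€4995.00 − €2800.00) = €280.00 + 13% × €2195.00 = €565.35

€565.35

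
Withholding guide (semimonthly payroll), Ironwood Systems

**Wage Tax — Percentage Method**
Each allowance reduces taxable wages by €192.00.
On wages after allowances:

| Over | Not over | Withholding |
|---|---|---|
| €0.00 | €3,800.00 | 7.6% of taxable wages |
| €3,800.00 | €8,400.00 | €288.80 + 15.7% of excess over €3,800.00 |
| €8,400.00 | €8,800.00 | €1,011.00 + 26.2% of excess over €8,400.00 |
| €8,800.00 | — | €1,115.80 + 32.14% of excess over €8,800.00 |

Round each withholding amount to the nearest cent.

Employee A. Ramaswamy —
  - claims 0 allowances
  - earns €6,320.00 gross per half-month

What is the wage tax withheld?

€684.44

Wage Tax: taxable = €6,320.00
  €288.80 + 15.7% × (€6,320.00 − €3,800.00) = €288.80 + 15.7% × €2,520.00 = €684.44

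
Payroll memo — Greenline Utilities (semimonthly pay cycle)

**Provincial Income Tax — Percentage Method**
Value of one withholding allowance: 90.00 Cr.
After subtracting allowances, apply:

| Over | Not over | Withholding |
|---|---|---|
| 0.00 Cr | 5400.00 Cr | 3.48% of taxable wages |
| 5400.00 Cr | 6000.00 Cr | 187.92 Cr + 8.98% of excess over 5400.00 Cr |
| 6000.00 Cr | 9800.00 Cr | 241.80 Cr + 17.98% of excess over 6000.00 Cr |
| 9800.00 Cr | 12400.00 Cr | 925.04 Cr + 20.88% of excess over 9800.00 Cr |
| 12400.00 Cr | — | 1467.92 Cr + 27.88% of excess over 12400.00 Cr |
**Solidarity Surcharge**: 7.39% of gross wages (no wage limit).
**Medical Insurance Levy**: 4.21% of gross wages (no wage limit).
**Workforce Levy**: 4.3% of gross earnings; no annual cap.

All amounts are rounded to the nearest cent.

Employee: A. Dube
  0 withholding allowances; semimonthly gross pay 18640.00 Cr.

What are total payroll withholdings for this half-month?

Provincial Income Tax: taxable = 18640.00 Cr
  1467.92 Cr + 27.88% × (18640.00 Cr − 12400.00 Cr) = 1467.92 Cr + 27.88% × 6240.00 Cr = 3207.63 Cr
Solidarity Surcharge: 7.39% × 18640.00 Cr = 1377.50 Cr
Medical Insurance Levy: 4.21% × 18640.00 Cr = 784.74 Cr
Workforce Levy: 4.3% × 18640.00 Cr = 801.52 Cr
Total: 3207.63 Cr + 1377.50 Cr + 784.74 Cr + 801.52 Cr = 6171.39 Cr

6171.39 Cr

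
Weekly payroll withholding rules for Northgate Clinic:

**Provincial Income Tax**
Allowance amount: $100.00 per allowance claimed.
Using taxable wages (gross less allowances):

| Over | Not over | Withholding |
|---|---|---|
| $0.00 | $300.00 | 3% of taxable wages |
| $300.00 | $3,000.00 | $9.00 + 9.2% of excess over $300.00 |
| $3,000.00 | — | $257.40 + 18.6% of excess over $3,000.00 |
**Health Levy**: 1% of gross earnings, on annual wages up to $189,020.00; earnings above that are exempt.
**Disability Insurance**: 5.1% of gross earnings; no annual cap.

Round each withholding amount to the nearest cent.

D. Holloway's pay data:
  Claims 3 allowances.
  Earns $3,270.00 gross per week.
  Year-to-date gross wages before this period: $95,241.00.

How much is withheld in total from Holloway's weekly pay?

$454.11

Provincial Income Tax: taxable = $3,270.00 − 3×$100.00 = $2,970.00
  $9.00 + 9.2% × ($2,970.00 − $300.00) = $9.00 + 9.2% × $2,670.00 = $254.64
Health Levy: 1% × $3,270.00 = $32.70
Disability Insurance: 5.1% × $3,270.00 = $166.77
Total: $254.64 + $32.70 + $166.77 = $454.11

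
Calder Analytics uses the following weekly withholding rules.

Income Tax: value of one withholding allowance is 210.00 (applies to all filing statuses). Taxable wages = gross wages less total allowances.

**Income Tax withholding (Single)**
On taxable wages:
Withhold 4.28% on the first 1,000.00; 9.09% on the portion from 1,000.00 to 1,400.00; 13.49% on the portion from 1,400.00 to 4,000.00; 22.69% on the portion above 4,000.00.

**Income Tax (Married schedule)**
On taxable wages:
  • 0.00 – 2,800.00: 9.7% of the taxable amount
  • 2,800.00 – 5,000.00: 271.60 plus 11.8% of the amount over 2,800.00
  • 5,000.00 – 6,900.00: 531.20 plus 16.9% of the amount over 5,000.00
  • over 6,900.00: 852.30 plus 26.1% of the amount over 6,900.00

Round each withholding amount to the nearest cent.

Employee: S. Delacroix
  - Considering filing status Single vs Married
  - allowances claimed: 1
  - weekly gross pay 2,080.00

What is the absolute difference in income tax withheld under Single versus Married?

38.83

Income Tax (Single): taxable = 2,080.00 − 1×210.00 = 1,870.00
  79.16 + 13.49% × (1,870.00 − 1,400.00) = 79.16 + 13.49% × 470.00 = 142.56
Income Tax (Married): taxable = 2,080.00 − 1×210.00 = 1,870.00
  9.7% × 1,870.00 = 181.39
Difference: |142.56 − 181.39| = 38.83 (higher under Married)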